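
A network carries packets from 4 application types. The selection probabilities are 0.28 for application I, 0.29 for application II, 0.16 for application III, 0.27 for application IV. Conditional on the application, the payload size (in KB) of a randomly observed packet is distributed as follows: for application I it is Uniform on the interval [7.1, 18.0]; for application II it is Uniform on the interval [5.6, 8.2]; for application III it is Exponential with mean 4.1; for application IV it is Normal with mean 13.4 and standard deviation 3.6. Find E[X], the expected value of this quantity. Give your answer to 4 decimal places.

Component means — I: 12.55; II: 6.9; III: 4.1; IV: 13.4.
E[X] = 0.28·12.55 + 0.29·6.9 + 0.16·4.1 + 0.27·13.4 = 9.789.

9.7890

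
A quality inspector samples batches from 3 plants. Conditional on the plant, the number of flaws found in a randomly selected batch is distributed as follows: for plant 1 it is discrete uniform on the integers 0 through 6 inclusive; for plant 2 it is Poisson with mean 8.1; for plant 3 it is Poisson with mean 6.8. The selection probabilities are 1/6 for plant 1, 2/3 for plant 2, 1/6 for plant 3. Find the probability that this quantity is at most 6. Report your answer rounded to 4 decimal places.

Conditional on each plant, P(X ≤ 6): 1: 1; 2: 0.301314; 3: 0.479916.
By total probability, P(X ≤ 6) = 0.166667·1 + 0.666667·0.301314 + 0.166667·0.479916 = 0.447529.

0.4475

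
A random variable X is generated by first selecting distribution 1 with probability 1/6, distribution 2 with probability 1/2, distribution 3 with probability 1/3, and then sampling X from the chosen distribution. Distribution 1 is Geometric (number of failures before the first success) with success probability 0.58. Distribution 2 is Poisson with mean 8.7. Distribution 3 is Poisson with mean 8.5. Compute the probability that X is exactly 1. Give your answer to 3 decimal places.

0.042

Conditional on each component, P(X = 1): 1: 0.2436; 2: 0.0014493; 3: 0.00172948.
By total probability, P(X = 1) = 0.166667·0.2436 + 0.5·0.0014493 + 0.333333·0.00172948 = 0.0419011.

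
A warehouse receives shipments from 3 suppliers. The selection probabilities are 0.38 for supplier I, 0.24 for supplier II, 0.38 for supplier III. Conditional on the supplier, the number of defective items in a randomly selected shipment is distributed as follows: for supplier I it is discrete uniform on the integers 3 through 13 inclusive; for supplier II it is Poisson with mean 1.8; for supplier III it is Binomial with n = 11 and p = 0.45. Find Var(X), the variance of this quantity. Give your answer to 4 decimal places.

11.0205

Per component, I: μ=8, E[X²]=74; II: μ=1.8, E[X²]=5.04; III: μ=4.95, E[X²]=27.225.
E[X] = 0.38·8 + 0.24·1.8 + 0.38·4.95 = 5.353.
E[X²] = 0.38·74 + 0.24·5.04 + 0.38·27.225 = 39.6751.
Var(X) = E[X²] − (E[X])² = 39.6751 − 28.6546 = 11.0205.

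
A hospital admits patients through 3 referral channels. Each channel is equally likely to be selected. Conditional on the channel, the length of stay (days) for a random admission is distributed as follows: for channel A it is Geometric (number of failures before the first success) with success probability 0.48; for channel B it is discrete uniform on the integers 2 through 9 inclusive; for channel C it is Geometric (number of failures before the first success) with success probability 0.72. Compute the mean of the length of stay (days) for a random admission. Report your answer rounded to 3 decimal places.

Component means — A: 1.08333; B: 5.5; C: 0.388889.
E[X] = 0.333333·1.08333 + 0.333333·5.5 + 0.333333·0.388889 = 2.32407.

2.324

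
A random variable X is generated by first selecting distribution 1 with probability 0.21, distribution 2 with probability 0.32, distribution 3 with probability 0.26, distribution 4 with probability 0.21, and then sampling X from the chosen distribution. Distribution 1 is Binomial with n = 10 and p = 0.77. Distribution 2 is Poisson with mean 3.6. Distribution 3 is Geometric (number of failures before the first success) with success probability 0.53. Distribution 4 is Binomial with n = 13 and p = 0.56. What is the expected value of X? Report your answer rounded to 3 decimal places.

4.528

Component means — 1: 7.7; 2: 3.6; 3: 0.886792; 4: 7.28.
E[X] = 0.21·7.7 + 0.32·3.6 + 0.26·0.886792 + 0.21·7.28 = 4.52837.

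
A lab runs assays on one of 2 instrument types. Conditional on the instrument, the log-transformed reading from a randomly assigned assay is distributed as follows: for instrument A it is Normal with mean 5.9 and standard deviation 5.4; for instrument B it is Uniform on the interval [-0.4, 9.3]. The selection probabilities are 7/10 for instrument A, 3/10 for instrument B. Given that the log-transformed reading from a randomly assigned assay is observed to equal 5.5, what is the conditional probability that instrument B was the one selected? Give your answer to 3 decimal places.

Likelihoods f(5.5 | ·): A: 0.0736758; B: 0.103093.
Posterior ∝ prior × likelihood. Numerator for B: 0.3·0.103093 = 0.0309278.
Normalizing constant: 0.7·0.0736758 + 0.3·0.103093 = 0.0825009.
P(B | observation) = 0.0309278 / 0.0825009 = 0.374879.

0.375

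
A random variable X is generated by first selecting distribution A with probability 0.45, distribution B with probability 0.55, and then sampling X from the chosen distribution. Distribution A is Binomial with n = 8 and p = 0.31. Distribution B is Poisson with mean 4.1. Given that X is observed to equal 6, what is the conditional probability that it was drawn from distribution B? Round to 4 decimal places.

0.9187

Likelihoods P(X=6 | ·): A: 0.0118311; B: 0.109336.
Posterior ∝ prior × likelihood. Numerator for B: 0.55·0.109336 = 0.0601348.
Normalizing constant: 0.45·0.0118311 + 0.55·0.109336 = 0.0654588.
P(B | observation) = 0.0601348 / 0.0654588 = 0.918666.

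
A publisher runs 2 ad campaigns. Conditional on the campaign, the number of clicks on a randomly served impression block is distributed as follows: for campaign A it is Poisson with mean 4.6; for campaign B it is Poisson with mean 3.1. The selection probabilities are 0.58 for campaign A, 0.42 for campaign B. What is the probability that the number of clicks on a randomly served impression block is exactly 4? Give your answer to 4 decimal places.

0.1816

Conditional on each campaign, P(X = 4): A: 0.187528; B: 0.17335.
By total probability, P(X = 4) = 0.58·0.187528 + 0.42·0.17335 = 0.181573.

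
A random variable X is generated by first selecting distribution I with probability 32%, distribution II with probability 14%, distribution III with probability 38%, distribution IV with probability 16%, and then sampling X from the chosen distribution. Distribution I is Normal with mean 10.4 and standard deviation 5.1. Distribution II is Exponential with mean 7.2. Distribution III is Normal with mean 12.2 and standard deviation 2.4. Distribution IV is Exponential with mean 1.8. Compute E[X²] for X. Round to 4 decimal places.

117.2344

For each component E[X²] = Var + (mean)², giving I: 134.17; II: 103.68; III: 154.6; IV: 6.48.
Overall E[X²] = 0.32·134.17 + 0.14·103.68 + 0.38·154.6 + 0.16·6.48 = 117.234.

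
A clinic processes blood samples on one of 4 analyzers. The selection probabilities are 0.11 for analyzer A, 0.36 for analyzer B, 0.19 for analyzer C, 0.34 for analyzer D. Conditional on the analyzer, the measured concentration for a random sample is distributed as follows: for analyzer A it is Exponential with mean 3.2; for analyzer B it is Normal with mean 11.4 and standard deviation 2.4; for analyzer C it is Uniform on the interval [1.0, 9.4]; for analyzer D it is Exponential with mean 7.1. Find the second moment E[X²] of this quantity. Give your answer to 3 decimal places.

For each component E[X²] = Var + (mean)², giving A: 20.48; B: 135.72; C: 32.92; D: 100.82.
Overall E[X²] = 0.11·20.48 + 0.36·135.72 + 0.19·32.92 + 0.34·100.82 = 91.6456.

91.646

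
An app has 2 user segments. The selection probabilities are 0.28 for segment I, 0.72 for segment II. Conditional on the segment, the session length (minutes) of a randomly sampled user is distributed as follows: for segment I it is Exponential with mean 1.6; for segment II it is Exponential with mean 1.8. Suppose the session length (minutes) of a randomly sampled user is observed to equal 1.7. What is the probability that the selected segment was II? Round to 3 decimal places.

Likelihoods f(1.7 | ·): I: 0.215994; II: 0.216053.
Posterior ∝ prior × likelihood. Numerator for II: 0.72·0.216053 = 0.155558.
Normalizing constant: 0.28·0.215994 + 0.72·0.216053 = 0.216037.
P(II | observation) = 0.155558 / 0.216037 = 0.720055.

0.720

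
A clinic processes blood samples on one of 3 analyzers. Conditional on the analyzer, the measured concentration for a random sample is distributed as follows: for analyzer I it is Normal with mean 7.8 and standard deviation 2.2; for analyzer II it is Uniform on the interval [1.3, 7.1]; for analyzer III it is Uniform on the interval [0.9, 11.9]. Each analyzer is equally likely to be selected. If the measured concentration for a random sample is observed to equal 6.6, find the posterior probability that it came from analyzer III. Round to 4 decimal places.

Likelihoods f(6.6 | ·): I: 0.156272; II: 0.172414; III: 0.0909091.
Posterior ∝ prior × likelihood. Numerator for III: 0.333333·0.0909091 = 0.030303.
Normalizing constant: 0.333333·0.156272 + 0.333333·0.172414 + 0.333333·0.0909091 = 0.139865.
P(III | observation) = 0.030303 / 0.139865 = 0.216659.

0.2167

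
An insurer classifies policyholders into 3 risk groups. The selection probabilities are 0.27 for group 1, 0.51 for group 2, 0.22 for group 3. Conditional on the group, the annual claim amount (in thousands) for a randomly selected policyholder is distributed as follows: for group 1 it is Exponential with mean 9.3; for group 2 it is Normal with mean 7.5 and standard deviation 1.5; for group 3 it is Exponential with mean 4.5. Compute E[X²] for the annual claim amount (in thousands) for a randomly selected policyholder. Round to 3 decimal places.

85.450

For each component E[X²] = Var + (mean)², giving 1: 172.98; 2: 58.5; 3: 40.5.
Overall E[X²] = 0.27·172.98 + 0.51·58.5 + 0.22·40.5 = 85.4496.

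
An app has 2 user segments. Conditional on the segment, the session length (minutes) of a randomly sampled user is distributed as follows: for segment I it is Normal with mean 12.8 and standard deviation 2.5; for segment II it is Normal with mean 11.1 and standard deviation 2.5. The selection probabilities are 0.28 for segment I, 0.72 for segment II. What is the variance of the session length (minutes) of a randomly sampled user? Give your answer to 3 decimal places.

6.833

Per component, I: μ=12.8, E[X²]=170.09; II: μ=11.1, E[X²]=129.46.
E[X] = 0.28·12.8 + 0.72·11.1 = 11.576.
E[X²] = 0.28·170.09 + 0.72·129.46 = 140.836.
Var(X) = E[X²] − (E[X])² = 140.836 − 134.004 = 6.83262.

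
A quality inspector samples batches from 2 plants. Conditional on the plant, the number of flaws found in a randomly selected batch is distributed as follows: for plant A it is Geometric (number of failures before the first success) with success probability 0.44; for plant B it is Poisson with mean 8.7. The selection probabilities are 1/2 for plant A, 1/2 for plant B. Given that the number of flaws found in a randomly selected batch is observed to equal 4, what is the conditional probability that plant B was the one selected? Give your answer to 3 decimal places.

Likelihoods P(X=4 | ·): A: 0.0432718; B: 0.0397653.
Posterior ∝ prior × likelihood. Numerator for B: 0.5·0.0397653 = 0.0198826.
Normalizing constant: 0.5·0.0432718 + 0.5·0.0397653 = 0.0415185.
P(B | observation) = 0.0198826 / 0.0415185 = 0.478886.

0.479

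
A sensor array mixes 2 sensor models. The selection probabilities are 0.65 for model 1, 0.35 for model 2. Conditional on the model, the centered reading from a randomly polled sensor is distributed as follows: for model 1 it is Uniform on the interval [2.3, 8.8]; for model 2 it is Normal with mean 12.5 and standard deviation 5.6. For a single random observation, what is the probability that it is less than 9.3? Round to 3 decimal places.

Conditional on each model, P(X < 9.3): 1: 1; 2: 0.283855.
By total probability, P(X < 9.3) = 0.65·1 + 0.35·0.283855 = 0.749349.

0.749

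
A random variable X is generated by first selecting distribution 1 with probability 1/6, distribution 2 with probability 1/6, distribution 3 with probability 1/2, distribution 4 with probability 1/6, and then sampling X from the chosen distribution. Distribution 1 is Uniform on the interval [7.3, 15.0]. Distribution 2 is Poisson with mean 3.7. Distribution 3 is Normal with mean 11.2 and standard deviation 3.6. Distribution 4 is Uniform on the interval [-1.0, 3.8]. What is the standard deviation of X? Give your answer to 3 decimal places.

Per component, 1: μ=11.15, E[X²]=129.263; 2: μ=3.7, E[X²]=17.39; 3: μ=11.2, E[X²]=138.4; 4: μ=1.4, E[X²]=3.88.
E[X] = 0.166667·11.15 + 0.166667·3.7 + 0.5·11.2 + 0.166667·1.4 = 8.30833.
E[X²] = 0.166667·129.263 + 0.166667·17.39 + 0.5·138.4 + 0.166667·3.88 = 94.2889.
Var(X) = E[X²] − (E[X])² = 94.2889 − 69.0284 = 25.2605.
SD(X) = √25.2605 = 5.02598.

5.026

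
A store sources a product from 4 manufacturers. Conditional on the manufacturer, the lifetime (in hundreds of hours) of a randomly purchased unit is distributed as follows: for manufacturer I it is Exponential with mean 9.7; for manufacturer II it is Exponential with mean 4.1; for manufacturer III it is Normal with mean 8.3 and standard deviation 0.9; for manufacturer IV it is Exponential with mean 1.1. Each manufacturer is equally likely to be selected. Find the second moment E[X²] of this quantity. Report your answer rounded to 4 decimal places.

73.4800

For each component E[X²] = Var + (mean)², giving I: 188.18; II: 33.62; III: 69.7; IV: 2.42.
Overall E[X²] = 0.25·188.18 + 0.25·33.62 + 0.25·69.7 + 0.25·2.42 = 73.48.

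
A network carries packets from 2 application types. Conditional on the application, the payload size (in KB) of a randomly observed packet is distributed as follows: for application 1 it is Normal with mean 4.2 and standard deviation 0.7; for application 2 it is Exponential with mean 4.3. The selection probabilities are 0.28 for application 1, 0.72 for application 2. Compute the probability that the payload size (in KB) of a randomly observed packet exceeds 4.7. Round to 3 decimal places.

0.308

Conditional on each application, P(X > 4.7): 1: 0.237525; 2: 0.335202.
By total probability, P(X > 4.7) = 0.28·0.237525 + 0.72·0.335202 = 0.307852.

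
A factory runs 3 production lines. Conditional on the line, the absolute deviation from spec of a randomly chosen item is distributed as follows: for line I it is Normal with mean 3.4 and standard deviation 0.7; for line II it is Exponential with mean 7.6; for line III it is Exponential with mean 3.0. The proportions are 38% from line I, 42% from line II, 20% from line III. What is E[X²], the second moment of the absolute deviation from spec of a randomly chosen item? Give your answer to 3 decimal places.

56.697

For each component E[X²] = Var + (mean)², giving I: 12.05; II: 115.52; III: 18.
Overall E[X²] = 0.38·12.05 + 0.42·115.52 + 0.2·18 = 56.6974.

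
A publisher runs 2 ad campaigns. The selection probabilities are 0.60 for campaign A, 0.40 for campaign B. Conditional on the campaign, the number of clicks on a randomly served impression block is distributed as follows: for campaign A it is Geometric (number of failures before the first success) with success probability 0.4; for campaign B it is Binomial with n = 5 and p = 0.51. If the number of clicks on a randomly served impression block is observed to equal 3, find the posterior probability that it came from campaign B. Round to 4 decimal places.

0.7108

Likelihoods P(X=3 | ·): A: 0.0864; B: 0.318495.
Posterior ∝ prior × likelihood. Numerator for B: 0.4·0.318495 = 0.127398.
Normalizing constant: 0.6·0.0864 + 0.4·0.318495 = 0.179238.
P(B | observation) = 0.127398 / 0.179238 = 0.710776.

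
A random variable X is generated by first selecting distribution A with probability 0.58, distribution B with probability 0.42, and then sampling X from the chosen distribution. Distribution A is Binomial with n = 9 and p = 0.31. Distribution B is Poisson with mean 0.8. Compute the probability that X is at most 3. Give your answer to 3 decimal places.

0.826

Conditional on each component, P(X ≤ 3): A: 0.706475; B: 0.99092.
By total probability, P(X ≤ 3) = 0.58·0.706475 + 0.42·0.99092 = 0.825942.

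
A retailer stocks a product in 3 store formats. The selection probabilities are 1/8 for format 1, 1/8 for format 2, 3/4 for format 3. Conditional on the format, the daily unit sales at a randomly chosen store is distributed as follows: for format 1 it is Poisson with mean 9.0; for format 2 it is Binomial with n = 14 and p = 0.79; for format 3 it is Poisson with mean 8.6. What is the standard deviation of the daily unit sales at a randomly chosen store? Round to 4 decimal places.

Per component, 1: μ=9, E[X²]=90; 2: μ=11.06, E[X²]=124.646; 3: μ=8.6, E[X²]=82.56.
E[X] = 0.125·9 + 0.125·11.06 + 0.75·8.6 = 8.9575.
E[X²] = 0.125·90 + 0.125·124.646 + 0.75·82.56 = 88.7508.
Var(X) = E[X²] − (E[X])² = 88.7508 − 80.2368 = 8.51397.
SD(X) = √8.51397 = 2.91787.

2.9179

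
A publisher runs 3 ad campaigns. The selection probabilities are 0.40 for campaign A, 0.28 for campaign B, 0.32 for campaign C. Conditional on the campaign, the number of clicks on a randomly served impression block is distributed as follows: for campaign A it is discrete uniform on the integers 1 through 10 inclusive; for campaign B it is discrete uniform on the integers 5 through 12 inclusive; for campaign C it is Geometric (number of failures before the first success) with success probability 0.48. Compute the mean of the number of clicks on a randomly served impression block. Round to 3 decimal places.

4.927

Component means — A: 5.5; B: 8.5; C: 1.08333.
E[X] = 0.4·5.5 + 0.28·8.5 + 0.32·1.08333 = 4.92667.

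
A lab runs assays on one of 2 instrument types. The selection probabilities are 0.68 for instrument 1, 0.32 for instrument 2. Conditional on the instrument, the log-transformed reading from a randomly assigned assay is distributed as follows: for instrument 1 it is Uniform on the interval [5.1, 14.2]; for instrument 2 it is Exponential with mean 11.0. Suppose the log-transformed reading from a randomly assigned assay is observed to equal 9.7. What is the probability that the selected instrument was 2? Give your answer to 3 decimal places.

Likelihoods f(9.7 | ·): 1: 0.10989; 2: 0.037639.
Posterior ∝ prior × likelihood. Numerator for 2: 0.32·0.037639 = 0.0120445.
Normalizing constant: 0.68·0.10989 + 0.32·0.037639 = 0.0867698.
P(2 | observation) = 0.0120445 / 0.0867698 = 0.13881.

0.139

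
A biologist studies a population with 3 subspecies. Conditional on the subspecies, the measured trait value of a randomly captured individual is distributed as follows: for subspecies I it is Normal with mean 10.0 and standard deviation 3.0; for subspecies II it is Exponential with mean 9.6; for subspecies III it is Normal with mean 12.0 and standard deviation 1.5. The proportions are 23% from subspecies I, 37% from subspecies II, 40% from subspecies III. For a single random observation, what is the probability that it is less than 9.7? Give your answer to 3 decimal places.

Conditional on each subspecies, P(X < 9.7): I: 0.460172; II: 0.635933; III: 0.0625969.
By total probability, P(X < 9.7) = 0.23·0.460172 + 0.37·0.635933 + 0.4·0.0625969 = 0.366173.

0.366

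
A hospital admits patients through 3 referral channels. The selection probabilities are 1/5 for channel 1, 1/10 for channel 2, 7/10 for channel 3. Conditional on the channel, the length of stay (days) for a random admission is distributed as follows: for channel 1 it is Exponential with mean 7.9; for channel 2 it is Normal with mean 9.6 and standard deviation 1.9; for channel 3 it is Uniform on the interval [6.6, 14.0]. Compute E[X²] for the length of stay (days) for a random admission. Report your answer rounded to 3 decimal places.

For each component E[X²] = Var + (mean)², giving 1: 124.82; 2: 95.77; 3: 110.653.
Overall E[X²] = 0.2·124.82 + 0.1·95.77 + 0.7·110.653 = 111.998.

111.998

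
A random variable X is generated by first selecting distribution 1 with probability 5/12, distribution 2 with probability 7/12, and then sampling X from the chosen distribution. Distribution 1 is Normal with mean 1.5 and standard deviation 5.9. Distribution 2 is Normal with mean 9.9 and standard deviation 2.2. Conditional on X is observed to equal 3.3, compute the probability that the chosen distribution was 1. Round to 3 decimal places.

0.958

Likelihoods f(3.3 | ·): 1: 0.0645426; 2: 0.00201448.
Posterior ∝ prior × likelihood. Numerator for 1: 0.416667·0.0645426 = 0.0268928.
Normalizing constant: 0.416667·0.0645426 + 0.583333·0.00201448 = 0.0280679.
P(1 | observation) = 0.0268928 / 0.0280679 = 0.958133.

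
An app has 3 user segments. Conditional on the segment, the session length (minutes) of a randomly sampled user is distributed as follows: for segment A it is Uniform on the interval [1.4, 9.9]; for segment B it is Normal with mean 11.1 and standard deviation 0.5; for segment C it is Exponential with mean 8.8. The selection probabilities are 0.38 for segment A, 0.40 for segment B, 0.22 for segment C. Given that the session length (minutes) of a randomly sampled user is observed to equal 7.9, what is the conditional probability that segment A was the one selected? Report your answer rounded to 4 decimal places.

0.8144

Likelihoods f(7.9 | ·): A: 0.117647; B: 1.01763e-09; C: 0.0463062.
Posterior ∝ prior × likelihood. Numerator for A: 0.38·0.117647 = 0.0447059.
Normalizing constant: 0.38·0.117647 + 0.4·1.01763e-09 + 0.22·0.0463062 = 0.0548933.
P(A | observation) = 0.0447059 / 0.0548933 = 0.814415.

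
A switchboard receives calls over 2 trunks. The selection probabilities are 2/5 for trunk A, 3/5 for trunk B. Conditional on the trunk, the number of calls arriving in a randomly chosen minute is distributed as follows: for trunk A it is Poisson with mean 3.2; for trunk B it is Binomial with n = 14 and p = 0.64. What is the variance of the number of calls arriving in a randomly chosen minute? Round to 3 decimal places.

Per component, A: μ=3.2, E[X²]=13.44; B: μ=8.96, E[X²]=83.5072.
E[X] = 0.4·3.2 + 0.6·8.96 = 6.656.
E[X²] = 0.4·13.44 + 0.6·83.5072 = 55.4803.
Var(X) = E[X²] − (E[X])² = 55.4803 − 44.3023 = 11.178.

11.178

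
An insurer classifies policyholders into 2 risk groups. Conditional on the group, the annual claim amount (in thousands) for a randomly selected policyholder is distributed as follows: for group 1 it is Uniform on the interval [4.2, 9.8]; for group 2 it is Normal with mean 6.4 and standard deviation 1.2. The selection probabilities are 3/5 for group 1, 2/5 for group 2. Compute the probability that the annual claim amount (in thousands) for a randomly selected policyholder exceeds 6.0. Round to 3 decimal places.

0.659

Conditional on each group, P(X > 6.0): 1: 0.678571; 2: 0.630559.
By total probability, P(X > 6.0) = 0.6·0.678571 + 0.4·0.630559 = 0.659366.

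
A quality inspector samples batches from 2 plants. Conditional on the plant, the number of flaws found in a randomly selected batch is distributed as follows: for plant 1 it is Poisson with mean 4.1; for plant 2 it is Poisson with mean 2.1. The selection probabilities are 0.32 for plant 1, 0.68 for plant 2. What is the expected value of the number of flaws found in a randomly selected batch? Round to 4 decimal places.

2.7400

Component means — 1: 4.1; 2: 2.1.
E[X] = 0.32·4.1 + 0.68·2.1 = 2.74.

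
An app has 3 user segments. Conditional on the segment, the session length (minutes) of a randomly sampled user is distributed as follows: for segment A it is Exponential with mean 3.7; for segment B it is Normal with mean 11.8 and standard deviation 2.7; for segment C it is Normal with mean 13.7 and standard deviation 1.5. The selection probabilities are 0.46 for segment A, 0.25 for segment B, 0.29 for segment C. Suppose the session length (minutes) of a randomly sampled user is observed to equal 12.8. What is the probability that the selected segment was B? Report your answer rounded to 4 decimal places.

0.3354

Likelihoods f(12.8 | ·): A: 0.00849912; B: 0.137962; C: 0.22215.
Posterior ∝ prior × likelihood. Numerator for B: 0.25·0.137962 = 0.0344905.
Normalizing constant: 0.46·0.00849912 + 0.25·0.137962 + 0.29·0.22215 = 0.102824.
P(B | observation) = 0.0344905 / 0.102824 = 0.335434.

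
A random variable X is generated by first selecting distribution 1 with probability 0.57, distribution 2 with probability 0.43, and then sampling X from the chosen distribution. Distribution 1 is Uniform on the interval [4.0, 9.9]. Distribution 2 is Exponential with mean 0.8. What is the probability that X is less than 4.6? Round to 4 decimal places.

0.4866

Conditional on each component, P(X < 4.6): 1: 0.101695; 2: 0.996817.
By total probability, P(X < 4.6) = 0.57·0.101695 + 0.43·0.996817 = 0.486598.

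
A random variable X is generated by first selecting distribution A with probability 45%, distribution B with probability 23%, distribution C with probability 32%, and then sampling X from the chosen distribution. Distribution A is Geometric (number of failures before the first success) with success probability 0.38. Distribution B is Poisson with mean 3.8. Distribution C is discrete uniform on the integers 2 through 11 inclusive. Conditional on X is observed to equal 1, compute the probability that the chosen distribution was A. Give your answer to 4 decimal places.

Likelihoods P(X=1 | ·): A: 0.2356; B: 0.0850089; C: 0.
Posterior ∝ prior × likelihood. Numerator for A: 0.45·0.2356 = 0.10602.
Normalizing constant: 0.45·0.2356 + 0.23·0.0850089 + 0.32·0 = 0.125572.
P(A | observation) = 0.10602 / 0.125572 = 0.844296.

0.8443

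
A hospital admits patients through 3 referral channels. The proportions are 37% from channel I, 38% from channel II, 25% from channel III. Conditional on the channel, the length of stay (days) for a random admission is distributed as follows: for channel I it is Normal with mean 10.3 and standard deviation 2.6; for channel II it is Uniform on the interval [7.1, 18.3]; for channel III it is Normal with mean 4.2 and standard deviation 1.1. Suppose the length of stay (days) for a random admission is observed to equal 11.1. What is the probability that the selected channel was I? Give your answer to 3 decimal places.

0.615

Likelihoods f(11.1 | ·): I: 0.146345; II: 0.0892857; III: 1.0361e-09.
Posterior ∝ prior × likelihood. Numerator for I: 0.37·0.146345 = 0.0541477.
Normalizing constant: 0.37·0.146345 + 0.38·0.0892857 + 0.25·1.0361e-09 = 0.0880763.
P(I | observation) = 0.0541477 / 0.0880763 = 0.614782.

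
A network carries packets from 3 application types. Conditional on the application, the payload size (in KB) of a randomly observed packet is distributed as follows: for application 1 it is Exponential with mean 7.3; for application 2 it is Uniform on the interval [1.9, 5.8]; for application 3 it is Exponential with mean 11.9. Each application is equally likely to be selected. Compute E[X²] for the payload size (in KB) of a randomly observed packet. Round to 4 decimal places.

135.2967

For each component E[X²] = Var + (mean)², giving 1: 106.58; 2: 16.09; 3: 283.22.
Overall E[X²] = 0.333333·106.58 + 0.333333·16.09 + 0.333333·283.22 = 135.297.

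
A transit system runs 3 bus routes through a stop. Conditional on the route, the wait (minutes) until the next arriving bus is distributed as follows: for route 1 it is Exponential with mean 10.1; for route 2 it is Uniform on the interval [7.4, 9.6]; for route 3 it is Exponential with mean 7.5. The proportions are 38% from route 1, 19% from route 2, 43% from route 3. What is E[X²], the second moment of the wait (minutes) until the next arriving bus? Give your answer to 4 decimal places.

139.7067

For each component E[X²] = Var + (mean)², giving 1: 204.02; 2: 72.6533; 3: 112.5.
Overall E[X²] = 0.38·204.02 + 0.19·72.6533 + 0.43·112.5 = 139.707.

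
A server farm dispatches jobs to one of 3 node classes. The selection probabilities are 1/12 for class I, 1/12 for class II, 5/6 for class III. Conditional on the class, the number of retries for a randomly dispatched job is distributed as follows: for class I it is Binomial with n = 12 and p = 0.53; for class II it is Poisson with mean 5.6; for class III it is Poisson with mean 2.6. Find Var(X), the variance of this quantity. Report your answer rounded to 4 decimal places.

4.4932

Per component, I: μ=6.36, E[X²]=43.4388; II: μ=5.6, E[X²]=36.96; III: μ=2.6, E[X²]=9.36.
E[X] = 0.0833333·6.36 + 0.0833333·5.6 + 0.833333·2.6 = 3.16333.
E[X²] = 0.0833333·43.4388 + 0.0833333·36.96 + 0.833333·9.36 = 14.4999.
Var(X) = E[X²] − (E[X])² = 14.4999 − 10.0067 = 4.49322.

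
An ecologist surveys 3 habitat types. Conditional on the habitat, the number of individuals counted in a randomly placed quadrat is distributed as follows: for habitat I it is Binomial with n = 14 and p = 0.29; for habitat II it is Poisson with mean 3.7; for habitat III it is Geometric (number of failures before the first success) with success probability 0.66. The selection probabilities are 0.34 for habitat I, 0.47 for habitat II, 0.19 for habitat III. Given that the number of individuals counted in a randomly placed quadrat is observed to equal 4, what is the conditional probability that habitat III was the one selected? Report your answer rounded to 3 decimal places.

Likelihoods P(X=4 | ·): I: 0.230467; II: 0.193066; III: 0.00881982.
Posterior ∝ prior × likelihood. Numerator for III: 0.19·0.00881982 = 0.00167577.
Normalizing constant: 0.34·0.230467 + 0.47·0.193066 + 0.19·0.00881982 = 0.170776.
P(III | observation) = 0.00167577 / 0.170776 = 0.00981266.

0.010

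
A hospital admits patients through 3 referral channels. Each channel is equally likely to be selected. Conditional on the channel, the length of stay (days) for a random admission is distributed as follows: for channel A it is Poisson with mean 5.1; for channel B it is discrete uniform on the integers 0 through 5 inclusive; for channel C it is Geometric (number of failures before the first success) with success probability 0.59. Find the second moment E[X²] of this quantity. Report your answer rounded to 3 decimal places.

For each component E[X²] = Var + (mean)², giving A: 31.11; B: 9.16667; C: 1.66073.
Overall E[X²] = 0.333333·31.11 + 0.333333·9.16667 + 0.333333·1.66073 = 13.9791.

13.979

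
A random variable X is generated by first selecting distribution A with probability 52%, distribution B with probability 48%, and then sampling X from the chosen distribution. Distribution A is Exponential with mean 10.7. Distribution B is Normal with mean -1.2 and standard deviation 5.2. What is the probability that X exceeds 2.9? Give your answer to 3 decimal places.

0.500

Conditional on each component, P(X > 2.9): A: 0.762595; B: 0.215213.
By total probability, P(X > 2.9) = 0.52·0.762595 + 0.48·0.215213 = 0.499852.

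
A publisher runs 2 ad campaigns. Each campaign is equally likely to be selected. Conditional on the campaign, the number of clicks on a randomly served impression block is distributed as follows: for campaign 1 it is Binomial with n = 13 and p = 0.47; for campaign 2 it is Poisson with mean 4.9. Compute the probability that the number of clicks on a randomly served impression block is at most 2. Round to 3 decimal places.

0.076

Conditional on each campaign, P(X ≤ 2): 1: 0.0192327; 2: 0.133331.
By total probability, P(X ≤ 2) = 0.5·0.0192327 + 0.5·0.133331 = 0.0762819.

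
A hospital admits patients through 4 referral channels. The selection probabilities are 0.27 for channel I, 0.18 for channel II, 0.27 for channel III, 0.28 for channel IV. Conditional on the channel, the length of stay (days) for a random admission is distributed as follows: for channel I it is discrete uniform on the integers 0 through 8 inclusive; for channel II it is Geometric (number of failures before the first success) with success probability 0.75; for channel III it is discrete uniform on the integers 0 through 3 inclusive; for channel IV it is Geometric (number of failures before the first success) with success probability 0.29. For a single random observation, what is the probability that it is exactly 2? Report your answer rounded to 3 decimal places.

Conditional on each channel, P(X = 2): I: 0.111111; II: 0.046875; III: 0.25; IV: 0.146189.
By total probability, P(X = 2) = 0.27·0.111111 + 0.18·0.046875 + 0.27·0.25 + 0.28·0.146189 = 0.14687.

0.147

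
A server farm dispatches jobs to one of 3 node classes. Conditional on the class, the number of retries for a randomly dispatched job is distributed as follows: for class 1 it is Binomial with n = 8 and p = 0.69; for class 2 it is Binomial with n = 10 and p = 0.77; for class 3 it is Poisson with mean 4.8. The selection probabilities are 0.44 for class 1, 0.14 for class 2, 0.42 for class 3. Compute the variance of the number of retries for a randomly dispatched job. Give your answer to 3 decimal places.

3.900

Per component, 1: μ=5.52, E[X²]=32.1816; 2: μ=7.7, E[X²]=61.061; 3: μ=4.8, E[X²]=27.84.
E[X] = 0.44·5.52 + 0.14·7.7 + 0.42·4.8 = 5.5228.
E[X²] = 0.44·32.1816 + 0.14·61.061 + 0.42·27.84 = 34.4012.
Var(X) = E[X²] − (E[X])² = 34.4012 − 30.5013 = 3.89992.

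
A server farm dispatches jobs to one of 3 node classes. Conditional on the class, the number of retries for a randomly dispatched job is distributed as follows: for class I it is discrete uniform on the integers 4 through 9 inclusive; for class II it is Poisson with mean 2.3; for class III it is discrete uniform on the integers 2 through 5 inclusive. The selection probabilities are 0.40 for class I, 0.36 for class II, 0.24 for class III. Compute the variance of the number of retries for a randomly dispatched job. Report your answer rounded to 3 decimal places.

5.823

Per component, I: μ=6.5, E[X²]=45.1667; II: μ=2.3, E[X²]=7.59; III: μ=3.5, E[X²]=13.5.
E[X] = 0.4·6.5 + 0.36·2.3 + 0.24·3.5 = 4.268.
E[X²] = 0.4·45.1667 + 0.36·7.59 + 0.24·13.5 = 24.0391.
Var(X) = E[X²] − (E[X])² = 24.0391 − 18.2158 = 5.82324.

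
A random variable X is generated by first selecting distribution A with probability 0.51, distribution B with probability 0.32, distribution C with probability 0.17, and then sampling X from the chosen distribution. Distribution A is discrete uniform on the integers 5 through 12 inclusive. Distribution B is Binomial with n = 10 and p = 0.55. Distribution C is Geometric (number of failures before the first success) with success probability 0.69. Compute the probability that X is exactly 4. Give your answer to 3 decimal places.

Conditional on each component, P(X = 4): A: 0; B: 0.159568; C: 0.00637229.
By total probability, P(X = 4) = 0.51·0 + 0.32·0.159568 + 0.17·0.00637229 = 0.052145.

0.052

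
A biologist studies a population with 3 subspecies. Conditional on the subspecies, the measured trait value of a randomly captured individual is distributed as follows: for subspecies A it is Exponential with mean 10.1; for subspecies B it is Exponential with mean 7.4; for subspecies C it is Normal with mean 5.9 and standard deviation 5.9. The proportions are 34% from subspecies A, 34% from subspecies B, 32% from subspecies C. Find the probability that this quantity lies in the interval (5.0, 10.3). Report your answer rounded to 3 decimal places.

0.280

Conditional on each subspecies, P(5.0 < X < 10.3): A: 0.248874; B: 0.260208; C: 0.332715.
By total probability, P(5.0 < X < 10.3) = 0.34·0.248874 + 0.34·0.260208 + 0.32·0.332715 = 0.279557.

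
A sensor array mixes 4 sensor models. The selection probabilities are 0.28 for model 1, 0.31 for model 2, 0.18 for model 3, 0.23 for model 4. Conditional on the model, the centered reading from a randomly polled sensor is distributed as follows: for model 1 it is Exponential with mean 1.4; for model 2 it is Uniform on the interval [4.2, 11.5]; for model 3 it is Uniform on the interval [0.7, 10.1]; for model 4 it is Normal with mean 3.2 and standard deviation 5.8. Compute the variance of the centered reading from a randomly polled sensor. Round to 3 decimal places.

Per component, 1: μ=1.4, E[X²]=3.92; 2: μ=7.85, E[X²]=66.0633; 3: μ=5.4, E[X²]=36.5233; 4: μ=3.2, E[X²]=43.88.
E[X] = 0.28·1.4 + 0.31·7.85 + 0.18·5.4 + 0.23·3.2 = 4.5335.
E[X²] = 0.28·3.92 + 0.31·66.0633 + 0.18·36.5233 + 0.23·43.88 = 38.2438.
Var(X) = E[X²] − (E[X])² = 38.2438 − 20.5526 = 17.6912.

17.691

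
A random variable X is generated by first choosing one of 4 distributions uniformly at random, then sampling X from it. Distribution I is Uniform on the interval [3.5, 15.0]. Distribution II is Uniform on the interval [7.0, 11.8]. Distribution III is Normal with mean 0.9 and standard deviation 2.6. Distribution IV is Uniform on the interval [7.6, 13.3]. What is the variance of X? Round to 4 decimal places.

20.3358

Per component, I: μ=9.25, E[X²]=96.5833; II: μ=9.4, E[X²]=90.28; III: μ=0.9, E[X²]=7.57; IV: μ=10.45, E[X²]=111.91.
E[X] = 0.25·9.25 + 0.25·9.4 + 0.25·0.9 + 0.25·10.45 = 7.5.
E[X²] = 0.25·96.5833 + 0.25·90.28 + 0.25·7.57 + 0.25·111.91 = 76.5858.
Var(X) = E[X²] − (E[X])² = 76.5858 − 56.25 = 20.3358.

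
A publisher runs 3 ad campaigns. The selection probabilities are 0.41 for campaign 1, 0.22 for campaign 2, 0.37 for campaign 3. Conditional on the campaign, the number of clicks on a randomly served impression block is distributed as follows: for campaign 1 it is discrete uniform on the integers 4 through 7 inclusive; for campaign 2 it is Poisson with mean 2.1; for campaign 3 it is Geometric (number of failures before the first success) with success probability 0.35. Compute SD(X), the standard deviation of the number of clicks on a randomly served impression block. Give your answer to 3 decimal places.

Per component, 1: μ=5.5, E[X²]=31.5; 2: μ=2.1, E[X²]=6.51; 3: μ=1.85714, E[X²]=8.7551.
E[X] = 0.41·5.5 + 0.22·2.1 + 0.37·1.85714 = 3.40414.
E[X²] = 0.41·31.5 + 0.22·6.51 + 0.37·8.7551 = 17.5866.
Var(X) = E[X²] − (E[X])² = 17.5866 − 11.5882 = 5.9984.
SD(X) = √5.9984 = 2.44916.

2.449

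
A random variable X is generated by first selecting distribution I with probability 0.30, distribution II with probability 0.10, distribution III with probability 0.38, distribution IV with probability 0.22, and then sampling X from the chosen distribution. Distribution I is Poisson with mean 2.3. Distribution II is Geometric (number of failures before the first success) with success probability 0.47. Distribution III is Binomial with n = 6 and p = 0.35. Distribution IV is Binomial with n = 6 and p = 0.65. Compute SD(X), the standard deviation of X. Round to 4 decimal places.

1.5619

Per component, I: μ=2.3, E[X²]=7.59; II: μ=1.12766, E[X²]=3.67089; III: μ=2.1, E[X²]=5.775; IV: μ=3.9, E[X²]=16.575.
E[X] = 0.3·2.3 + 0.1·1.12766 + 0.38·2.1 + 0.22·3.9 = 2.45877.
E[X²] = 0.3·7.59 + 0.1·3.67089 + 0.38·5.775 + 0.22·16.575 = 8.48509.
Var(X) = E[X²] − (E[X])² = 8.48509 − 6.04553 = 2.43956.
SD(X) = √2.43956 = 1.56191.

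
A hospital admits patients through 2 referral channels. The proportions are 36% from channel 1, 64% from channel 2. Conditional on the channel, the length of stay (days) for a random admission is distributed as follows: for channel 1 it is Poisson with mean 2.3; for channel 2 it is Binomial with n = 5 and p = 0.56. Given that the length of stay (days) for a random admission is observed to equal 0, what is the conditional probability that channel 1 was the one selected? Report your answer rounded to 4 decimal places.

0.7737

Likelihoods P(X=0 | ·): 1: 0.100259; 2: 0.0164916.
Posterior ∝ prior × likelihood. Numerator for 1: 0.36·0.100259 = 0.0360932.
Normalizing constant: 0.36·0.100259 + 0.64·0.0164916 = 0.0466478.
P(1 | observation) = 0.0360932 / 0.0466478 = 0.773738.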